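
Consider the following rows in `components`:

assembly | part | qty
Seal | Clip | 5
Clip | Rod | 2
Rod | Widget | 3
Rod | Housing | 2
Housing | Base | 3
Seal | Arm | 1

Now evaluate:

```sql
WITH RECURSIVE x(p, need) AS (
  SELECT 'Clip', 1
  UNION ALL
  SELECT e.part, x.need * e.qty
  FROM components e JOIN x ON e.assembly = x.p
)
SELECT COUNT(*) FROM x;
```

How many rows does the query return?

5

Base: (Clip, need=1).
Iteration 1: components of {Clip} -> Rod = 1*2 = 2.
Iteration 2: components of {Rod} -> Housing = 2*2 = 4, Widget = 2*3 = 6.
Iteration 3: components of {Housing,Widget} -> Base = 4*3 = 12.
Iteration 4: no further components; recursion stops.
Total rows emitted: 5.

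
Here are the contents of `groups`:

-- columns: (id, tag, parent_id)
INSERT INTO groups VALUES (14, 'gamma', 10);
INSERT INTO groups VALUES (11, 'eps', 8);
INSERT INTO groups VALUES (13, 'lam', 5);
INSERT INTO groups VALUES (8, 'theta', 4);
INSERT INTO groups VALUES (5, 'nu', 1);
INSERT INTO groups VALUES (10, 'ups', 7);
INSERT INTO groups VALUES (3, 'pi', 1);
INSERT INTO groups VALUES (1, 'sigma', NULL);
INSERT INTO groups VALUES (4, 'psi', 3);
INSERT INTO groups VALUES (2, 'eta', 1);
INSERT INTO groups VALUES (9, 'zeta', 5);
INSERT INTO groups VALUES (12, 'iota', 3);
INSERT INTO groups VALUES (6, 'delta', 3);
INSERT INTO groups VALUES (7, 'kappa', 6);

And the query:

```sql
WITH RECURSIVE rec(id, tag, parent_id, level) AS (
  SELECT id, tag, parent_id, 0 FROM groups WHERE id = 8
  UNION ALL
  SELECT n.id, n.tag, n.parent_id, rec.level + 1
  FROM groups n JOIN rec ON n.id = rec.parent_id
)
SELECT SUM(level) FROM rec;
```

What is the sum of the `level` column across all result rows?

Base: id=8 (theta), parent_id=4, level 0.
Iteration 1: join on id=4 -> psi (id 4, parent_id=3, level 1).
Iteration 2: join on id=3 -> pi (id 3, parent_id=1, level 2).
Iteration 3: join on id=1 -> sigma (id 1, parent_id=NULL, level 3).
Iteration 4: parent_id is NULL; no match; recursion stops.
SUM(level) = 0 + 1 + 2 + 3 = 6.

6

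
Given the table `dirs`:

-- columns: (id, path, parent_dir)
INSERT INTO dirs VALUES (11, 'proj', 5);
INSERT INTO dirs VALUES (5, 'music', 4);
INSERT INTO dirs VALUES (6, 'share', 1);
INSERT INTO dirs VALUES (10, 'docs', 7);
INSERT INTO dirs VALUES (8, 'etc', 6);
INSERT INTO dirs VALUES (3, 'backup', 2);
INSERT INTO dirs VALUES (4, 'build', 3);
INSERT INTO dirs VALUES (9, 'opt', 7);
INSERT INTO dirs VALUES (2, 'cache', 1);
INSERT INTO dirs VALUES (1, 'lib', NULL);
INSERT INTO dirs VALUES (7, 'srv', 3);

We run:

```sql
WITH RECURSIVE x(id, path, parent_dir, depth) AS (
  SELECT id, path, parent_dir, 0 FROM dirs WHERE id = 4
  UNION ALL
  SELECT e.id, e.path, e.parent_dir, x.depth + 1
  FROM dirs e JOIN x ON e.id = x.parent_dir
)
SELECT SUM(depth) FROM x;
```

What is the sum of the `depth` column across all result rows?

Base: id=4 (build), parent_dir=3, depth 0.
Iteration 1: join on id=3 -> backup (id 3, parent_dir=2, depth 1).
Iteration 2: join on id=2 -> cache (id 2, parent_dir=1, depth 2).
Iteration 3: join on id=1 -> lib (id 1, parent_dir=NULL, depth 3).
Iteration 4: parent_dir is NULL; no match; recursion stops.
SUM(depth) = 0 + 1 + 2 + 3 = 6.

6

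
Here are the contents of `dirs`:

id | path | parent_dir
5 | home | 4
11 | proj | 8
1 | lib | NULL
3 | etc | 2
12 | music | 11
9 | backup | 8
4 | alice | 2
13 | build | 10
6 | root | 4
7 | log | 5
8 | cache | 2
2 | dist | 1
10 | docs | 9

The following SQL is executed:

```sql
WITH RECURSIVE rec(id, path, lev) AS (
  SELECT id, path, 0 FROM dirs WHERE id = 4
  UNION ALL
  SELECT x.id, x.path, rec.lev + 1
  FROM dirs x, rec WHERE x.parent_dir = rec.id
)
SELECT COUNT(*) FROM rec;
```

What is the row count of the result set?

Base: id=4 (alice) at lev 0.
Iteration 1: rows with parent_dir in {4} -> home (id 5, lev 1), root (id 6, lev 1).
Iteration 2: rows with parent_dir in {5,6} -> log (id 7, lev 2).
Iteration 3: no rows with parent_dir in {7}; recursion stops.
Total rows emitted: 4.

4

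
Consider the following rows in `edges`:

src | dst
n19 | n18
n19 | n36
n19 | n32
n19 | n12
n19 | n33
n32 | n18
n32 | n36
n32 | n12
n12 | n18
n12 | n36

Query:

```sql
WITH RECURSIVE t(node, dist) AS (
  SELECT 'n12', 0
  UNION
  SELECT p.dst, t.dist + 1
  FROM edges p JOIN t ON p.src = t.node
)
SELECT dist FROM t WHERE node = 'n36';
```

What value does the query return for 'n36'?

Base: (n12, dist=0).
Iteration 1: edges from {n12} -> (n18, dist=1), (n36, dist=1).
Iteration 2: no outgoing edges from {n18,n36}; recursion stops.

1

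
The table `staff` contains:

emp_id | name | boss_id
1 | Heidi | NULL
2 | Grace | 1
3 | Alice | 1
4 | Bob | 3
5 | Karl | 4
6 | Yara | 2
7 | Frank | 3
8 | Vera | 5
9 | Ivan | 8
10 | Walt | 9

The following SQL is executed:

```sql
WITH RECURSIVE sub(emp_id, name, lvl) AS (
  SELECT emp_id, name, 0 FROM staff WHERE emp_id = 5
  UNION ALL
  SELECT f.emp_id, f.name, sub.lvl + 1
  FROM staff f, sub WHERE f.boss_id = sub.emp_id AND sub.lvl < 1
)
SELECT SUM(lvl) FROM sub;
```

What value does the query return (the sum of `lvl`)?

1

Base: emp_id=5 (Karl) at lvl 0.
Iteration 1: rows with boss_id in {5} -> Vera (id 8, lvl 1).
Iteration 2: lvl < 1 fails for all current rows; recursion stops.
SUM(lvl) = 0 + 1 = 1.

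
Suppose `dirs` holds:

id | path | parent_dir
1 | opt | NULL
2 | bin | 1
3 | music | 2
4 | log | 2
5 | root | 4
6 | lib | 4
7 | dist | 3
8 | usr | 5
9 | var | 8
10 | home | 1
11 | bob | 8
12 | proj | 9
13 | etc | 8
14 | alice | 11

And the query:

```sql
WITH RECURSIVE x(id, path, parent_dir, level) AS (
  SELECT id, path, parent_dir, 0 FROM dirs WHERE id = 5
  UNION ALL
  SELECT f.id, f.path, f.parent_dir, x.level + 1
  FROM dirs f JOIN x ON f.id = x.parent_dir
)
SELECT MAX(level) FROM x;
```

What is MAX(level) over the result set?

3

Base: id=5 (root), parent_dir=4, level 0.
Iteration 1: join on id=4 -> log (id 4, parent_dir=2, level 1).
Iteration 2: join on id=2 -> bin (id 2, parent_dir=1, level 2).
Iteration 3: join on id=1 -> opt (id 1, parent_dir=NULL, level 3).
Iteration 4: parent_dir is NULL; no match; recursion stops.
level values: 0, 1, 2, 3; the maximum is 3.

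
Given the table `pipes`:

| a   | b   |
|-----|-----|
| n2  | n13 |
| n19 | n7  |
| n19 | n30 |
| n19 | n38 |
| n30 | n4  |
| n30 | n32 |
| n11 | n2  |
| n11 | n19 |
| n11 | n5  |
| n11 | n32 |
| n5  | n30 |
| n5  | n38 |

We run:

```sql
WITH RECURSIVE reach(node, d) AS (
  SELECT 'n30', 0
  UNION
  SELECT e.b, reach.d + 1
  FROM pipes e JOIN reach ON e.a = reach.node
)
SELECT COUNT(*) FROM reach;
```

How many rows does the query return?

3

Base: (n30, d=0).
Iteration 1: edges from {n30} -> (n32, d=1), (n4, d=1).
Iteration 2: no outgoing edges from {n32,n4}; recursion stops.
Total rows emitted: 3.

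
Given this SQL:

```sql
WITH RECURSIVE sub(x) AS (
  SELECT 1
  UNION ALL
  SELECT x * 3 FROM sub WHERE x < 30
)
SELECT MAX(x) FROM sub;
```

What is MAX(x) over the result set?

Base: x=1.
Iteration 1: 1 < 30 holds -> x = 1 * 3 = 3.
Iteration 2: 3 < 30 holds -> x = 3 * 3 = 9.
Iteration 3: 9 < 30 holds -> x = 9 * 3 = 27.
Iteration 4: 27 < 30 holds -> x = 27 * 3 = 81.
Iteration 5: 81 < 30 fails; recursion stops.
x values: 1, 3, 9, 27, 81; the maximum is 81.

81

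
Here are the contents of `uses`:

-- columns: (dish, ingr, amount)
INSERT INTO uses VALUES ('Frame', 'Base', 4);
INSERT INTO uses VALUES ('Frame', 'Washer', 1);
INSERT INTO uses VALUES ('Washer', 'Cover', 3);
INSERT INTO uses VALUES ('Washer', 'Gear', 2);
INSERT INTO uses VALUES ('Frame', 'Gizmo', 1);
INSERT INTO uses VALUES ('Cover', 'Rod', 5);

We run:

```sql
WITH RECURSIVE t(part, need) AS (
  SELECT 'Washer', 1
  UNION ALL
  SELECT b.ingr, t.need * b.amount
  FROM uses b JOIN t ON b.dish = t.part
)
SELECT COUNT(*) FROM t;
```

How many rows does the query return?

Base: (Washer, need=1).
Iteration 1: components of {Washer} -> Cover = 1*3 = 3, Gear = 1*2 = 2.
Iteration 2: components of {Cover,Gear} -> Rod = 3*5 = 15.
Iteration 3: no further components; recursion stops.
Total rows emitted: 4.

4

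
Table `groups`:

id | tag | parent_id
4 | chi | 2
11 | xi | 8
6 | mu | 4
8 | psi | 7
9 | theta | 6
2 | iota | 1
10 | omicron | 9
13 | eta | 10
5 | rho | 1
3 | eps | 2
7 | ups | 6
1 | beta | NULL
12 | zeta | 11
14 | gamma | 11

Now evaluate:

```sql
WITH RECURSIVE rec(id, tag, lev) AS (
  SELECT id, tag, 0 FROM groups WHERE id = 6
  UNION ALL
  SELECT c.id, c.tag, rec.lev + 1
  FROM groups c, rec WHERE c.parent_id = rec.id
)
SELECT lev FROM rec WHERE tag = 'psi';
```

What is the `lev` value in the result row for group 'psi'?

Base: id=6 (mu) at lev 0.
Iteration 1: rows with parent_id in {6} -> ups (id 7, lev 1), theta (id 9, lev 1).
Iteration 2: rows with parent_id in {7,9} -> psi (id 8, lev 2), omicron (id 10, lev 2).
Iteration 3: rows with parent_id in {8,10} -> xi (id 11, lev 3), eta (id 13, lev 3).
Iteration 4: rows with parent_id in {11,13} -> zeta (id 12, lev 4), gamma (id 14, lev 4).
Iteration 5: no rows with parent_id in {12,14}; recursion stops.

2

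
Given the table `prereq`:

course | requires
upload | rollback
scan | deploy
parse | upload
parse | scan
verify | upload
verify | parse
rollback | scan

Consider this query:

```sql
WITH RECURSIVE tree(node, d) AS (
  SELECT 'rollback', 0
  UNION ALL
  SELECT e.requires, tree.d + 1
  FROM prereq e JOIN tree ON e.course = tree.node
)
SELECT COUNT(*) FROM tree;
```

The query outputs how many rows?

Base: (rollback, d=0).
Iteration 1: edges from {rollback} -> (scan, d=1).
Iteration 2: edges from {scan} -> (deploy, d=2).
Iteration 3: no outgoing edges from {deploy}; recursion stops.
Total rows emitted: 3.

3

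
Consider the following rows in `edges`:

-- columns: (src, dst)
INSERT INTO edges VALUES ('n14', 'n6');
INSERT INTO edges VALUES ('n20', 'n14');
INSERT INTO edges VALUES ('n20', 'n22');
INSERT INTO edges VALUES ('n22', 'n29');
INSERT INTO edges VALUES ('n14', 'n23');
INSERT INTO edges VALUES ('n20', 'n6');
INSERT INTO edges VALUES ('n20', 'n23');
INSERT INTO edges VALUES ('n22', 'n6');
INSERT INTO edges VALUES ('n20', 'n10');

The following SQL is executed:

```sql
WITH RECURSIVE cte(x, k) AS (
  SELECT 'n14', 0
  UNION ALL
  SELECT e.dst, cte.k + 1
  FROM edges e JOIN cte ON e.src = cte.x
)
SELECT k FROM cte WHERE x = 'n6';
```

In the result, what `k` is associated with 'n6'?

Base: (n14, k=0).
Iteration 1: edges from {n14} -> (n23, k=1), (n6, k=1).
Iteration 2: no outgoing edges from {n23,n6}; recursion stops.

1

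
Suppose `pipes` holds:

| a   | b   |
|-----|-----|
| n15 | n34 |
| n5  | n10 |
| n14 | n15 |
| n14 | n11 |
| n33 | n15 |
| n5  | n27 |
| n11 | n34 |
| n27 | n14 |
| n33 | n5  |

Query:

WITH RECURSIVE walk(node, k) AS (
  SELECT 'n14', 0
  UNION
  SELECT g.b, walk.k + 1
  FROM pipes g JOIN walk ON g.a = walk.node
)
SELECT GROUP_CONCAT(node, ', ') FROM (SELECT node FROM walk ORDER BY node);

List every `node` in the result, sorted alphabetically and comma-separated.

Base: (n14, k=0).
Iteration 1: edges from {n14} -> (n11, k=1), (n15, k=1).
Iteration 2: edges from {n11,n15} -> (n34, k=2). [UNION drops 1 duplicate row(s)]
Iteration 3: no outgoing edges from {n34}; recursion stops.

n11, n14, n15, n34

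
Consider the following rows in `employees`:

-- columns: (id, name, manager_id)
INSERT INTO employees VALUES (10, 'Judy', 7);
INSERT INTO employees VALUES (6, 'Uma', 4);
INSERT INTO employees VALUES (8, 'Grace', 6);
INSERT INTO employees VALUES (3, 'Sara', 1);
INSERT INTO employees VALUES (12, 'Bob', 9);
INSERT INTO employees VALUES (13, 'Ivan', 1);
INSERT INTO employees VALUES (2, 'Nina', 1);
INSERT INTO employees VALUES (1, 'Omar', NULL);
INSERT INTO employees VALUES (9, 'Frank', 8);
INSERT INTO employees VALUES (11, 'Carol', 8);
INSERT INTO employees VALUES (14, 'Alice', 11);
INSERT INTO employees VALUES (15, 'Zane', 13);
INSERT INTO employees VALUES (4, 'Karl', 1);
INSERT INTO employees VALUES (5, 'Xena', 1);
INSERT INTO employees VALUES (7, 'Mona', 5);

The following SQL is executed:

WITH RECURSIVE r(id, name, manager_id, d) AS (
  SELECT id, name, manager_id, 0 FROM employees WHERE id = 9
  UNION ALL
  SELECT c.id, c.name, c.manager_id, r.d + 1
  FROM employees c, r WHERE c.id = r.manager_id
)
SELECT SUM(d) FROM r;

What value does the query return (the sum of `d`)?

Base: id=9 (Frank), manager_id=8, d 0.
Iteration 1: join on id=8 -> Grace (id 8, manager_id=6, d 1).
Iteration 2: join on id=6 -> Uma (id 6, manager_id=4, d 2).
Iteration 3: join on id=4 -> Karl (id 4, manager_id=1, d 3).
Iteration 4: join on id=1 -> Omar (id 1, manager_id=NULL, d 4).
Iteration 5: manager_id is NULL; no match; recursion stops.
SUM(d) = 0 + 1 + 2 + 3 + 4 = 10.

10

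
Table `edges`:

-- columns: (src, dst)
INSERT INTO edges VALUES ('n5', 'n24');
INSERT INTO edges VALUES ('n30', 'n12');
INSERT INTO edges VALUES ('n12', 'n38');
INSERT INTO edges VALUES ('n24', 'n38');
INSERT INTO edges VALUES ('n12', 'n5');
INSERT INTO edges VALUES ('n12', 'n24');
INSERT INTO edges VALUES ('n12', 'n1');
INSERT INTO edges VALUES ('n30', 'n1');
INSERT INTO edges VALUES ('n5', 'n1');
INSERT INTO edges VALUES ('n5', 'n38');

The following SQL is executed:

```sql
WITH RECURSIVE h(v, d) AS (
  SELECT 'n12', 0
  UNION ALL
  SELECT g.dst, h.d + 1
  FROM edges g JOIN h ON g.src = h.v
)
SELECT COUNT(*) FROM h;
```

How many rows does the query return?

Base: (n12, d=0).
Iteration 1: edges from {n12} -> (n1, d=1), (n24, d=1), (n38, d=1), (n5, d=1).
Iteration 2: edges from {n1,n24,n38,n5} -> (n1, d=2), (n24, d=2), (n38, d=2) x2. [UNION ALL keeps all 4 new rows, including repeats]
Iteration 3: edges from {n1,n24,n38} -> (n38, d=3).
Iteration 4: no outgoing edges from {n38}; recursion stops.
Total rows emitted: 10.

10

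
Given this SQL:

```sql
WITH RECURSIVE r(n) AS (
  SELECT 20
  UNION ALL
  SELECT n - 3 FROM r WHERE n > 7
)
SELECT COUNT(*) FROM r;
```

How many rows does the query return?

Base: n=20.
Iteration 1: 20 > 7 holds -> n = 20 - 3 = 17.
Iteration 2: 17 > 7 holds -> n = 17 - 3 = 14.
Iteration 3: 14 > 7 holds -> n = 14 - 3 = 11.
Iteration 4: 11 > 7 holds -> n = 11 - 3 = 8.
Iteration 5: 8 > 7 holds -> n = 8 - 3 = 5.
Iteration 6: 5 > 7 fails; recursion stops.
Total rows emitted: 6.

6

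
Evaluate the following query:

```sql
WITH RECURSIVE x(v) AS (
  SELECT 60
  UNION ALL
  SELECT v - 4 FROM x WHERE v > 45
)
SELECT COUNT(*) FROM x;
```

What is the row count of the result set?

Base: v=60.
Iteration 1: 60 > 45 holds -> v = 60 - 4 = 56.
Iteration 2: 56 > 45 holds -> v = 56 - 4 = 52.
Iteration 3: 52 > 45 holds -> v = 52 - 4 = 48.
Iteration 4: 48 > 45 holds -> v = 48 - 4 = 44.
Iteration 5: 44 > 45 fails; recursion stops.
Total rows emitted: 5.

5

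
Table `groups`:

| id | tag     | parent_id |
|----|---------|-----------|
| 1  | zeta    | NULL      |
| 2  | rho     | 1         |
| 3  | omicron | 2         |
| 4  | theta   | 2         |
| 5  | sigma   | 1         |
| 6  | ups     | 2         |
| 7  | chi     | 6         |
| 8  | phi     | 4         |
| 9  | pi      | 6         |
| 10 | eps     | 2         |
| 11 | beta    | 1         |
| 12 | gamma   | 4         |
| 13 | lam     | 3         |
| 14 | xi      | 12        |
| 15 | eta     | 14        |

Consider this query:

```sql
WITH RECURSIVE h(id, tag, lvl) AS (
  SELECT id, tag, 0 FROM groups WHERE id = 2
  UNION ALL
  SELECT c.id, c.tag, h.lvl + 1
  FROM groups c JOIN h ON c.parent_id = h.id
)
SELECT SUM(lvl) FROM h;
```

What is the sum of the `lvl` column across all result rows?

21

Base: id=2 (rho) at lvl 0.
Iteration 1: rows with parent_id in {2} -> omicron (id 3, lvl 1), theta (id 4, lvl 1), ups (id 6, lvl 1), eps (id 10, lvl 1).
Iteration 2: rows with parent_id in {3,4,6,10} -> chi (id 7, lvl 2), phi (id 8, lvl 2), pi (id 9, lvl 2), gamma (id 12, lvl 2), lam (id 13, lvl 2).
Iteration 3: rows with parent_id in {7,8,9,12,13} -> xi (id 14, lvl 3).
Iteration 4: rows with parent_id in {14} -> eta (id 15, lvl 4).
Iteration 5: no rows with parent_id in {15}; recursion stops.
SUM(lvl) = 0 + 1 + 1 + 1 + 1 + 2 + 2 + 2 + 2 + 2 + 3 + 4 = 21.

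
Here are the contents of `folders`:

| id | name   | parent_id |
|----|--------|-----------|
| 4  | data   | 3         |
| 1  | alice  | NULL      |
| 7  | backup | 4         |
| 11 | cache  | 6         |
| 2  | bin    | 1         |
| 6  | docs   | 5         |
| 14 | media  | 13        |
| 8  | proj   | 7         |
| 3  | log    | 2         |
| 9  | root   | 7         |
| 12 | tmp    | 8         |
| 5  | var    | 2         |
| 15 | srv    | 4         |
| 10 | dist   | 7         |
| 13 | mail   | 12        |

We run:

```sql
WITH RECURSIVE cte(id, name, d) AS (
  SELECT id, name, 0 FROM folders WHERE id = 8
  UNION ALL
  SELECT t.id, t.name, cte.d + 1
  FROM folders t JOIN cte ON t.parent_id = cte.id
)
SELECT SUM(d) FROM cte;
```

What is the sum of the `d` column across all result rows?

Base: id=8 (proj) at d 0.
Iteration 1: rows with parent_id in {8} -> tmp (id 12, d 1).
Iteration 2: rows with parent_id in {12} -> mail (id 13, d 2).
Iteration 3: rows with parent_id in {13} -> media (id 14, d 3).
Iteration 4: no rows with parent_id in {14}; recursion stops.
SUM(d) = 0 + 1 + 2 + 3 = 6.

6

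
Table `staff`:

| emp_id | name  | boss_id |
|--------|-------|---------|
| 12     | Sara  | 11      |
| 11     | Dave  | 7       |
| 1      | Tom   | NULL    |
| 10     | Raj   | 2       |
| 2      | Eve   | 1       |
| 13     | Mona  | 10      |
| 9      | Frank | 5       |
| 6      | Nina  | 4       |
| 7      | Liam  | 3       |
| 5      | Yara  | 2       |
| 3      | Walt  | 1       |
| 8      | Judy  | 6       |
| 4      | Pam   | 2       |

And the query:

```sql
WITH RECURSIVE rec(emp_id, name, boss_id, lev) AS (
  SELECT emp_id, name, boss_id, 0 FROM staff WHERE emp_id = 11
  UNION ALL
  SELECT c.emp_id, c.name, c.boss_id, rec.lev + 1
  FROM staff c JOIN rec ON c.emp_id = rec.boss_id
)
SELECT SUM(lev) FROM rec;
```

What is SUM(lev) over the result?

Base: emp_id=11 (Dave), boss_id=7, lev 0.
Iteration 1: join on emp_id=7 -> Liam (id 7, boss_id=3, lev 1).
Iteration 2: join on emp_id=3 -> Walt (id 3, boss_id=1, lev 2).
Iteration 3: join on emp_id=1 -> Tom (id 1, boss_id=NULL, lev 3).
Iteration 4: boss_id is NULL; no match; recursion stops.
SUM(lev) = 0 + 1 + 2 + 3 = 6.

6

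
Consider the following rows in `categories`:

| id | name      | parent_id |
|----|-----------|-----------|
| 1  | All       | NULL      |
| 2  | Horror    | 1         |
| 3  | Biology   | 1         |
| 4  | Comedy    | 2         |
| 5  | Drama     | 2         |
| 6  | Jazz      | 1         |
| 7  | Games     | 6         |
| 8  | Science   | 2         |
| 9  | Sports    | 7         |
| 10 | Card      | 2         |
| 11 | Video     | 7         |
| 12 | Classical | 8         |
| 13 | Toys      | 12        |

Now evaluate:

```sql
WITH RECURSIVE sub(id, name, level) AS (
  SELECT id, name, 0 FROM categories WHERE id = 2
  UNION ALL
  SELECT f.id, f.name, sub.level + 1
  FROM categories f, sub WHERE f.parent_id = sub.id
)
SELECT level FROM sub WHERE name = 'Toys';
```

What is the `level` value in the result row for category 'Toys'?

Base: id=2 (Horror) at level 0.
Iteration 1: rows with parent_id in {2} -> Comedy (id 4, level 1), Drama (id 5, level 1), Science (id 8, level 1), Card (id 10, level 1).
Iteration 2: rows with parent_id in {4,5,8,10} -> Classical (id 12, level 2).
Iteration 3: rows with parent_id in {12} -> Toys (id 13, level 3).
Iteration 4: no rows with parent_id in {13}; recursion stops.

3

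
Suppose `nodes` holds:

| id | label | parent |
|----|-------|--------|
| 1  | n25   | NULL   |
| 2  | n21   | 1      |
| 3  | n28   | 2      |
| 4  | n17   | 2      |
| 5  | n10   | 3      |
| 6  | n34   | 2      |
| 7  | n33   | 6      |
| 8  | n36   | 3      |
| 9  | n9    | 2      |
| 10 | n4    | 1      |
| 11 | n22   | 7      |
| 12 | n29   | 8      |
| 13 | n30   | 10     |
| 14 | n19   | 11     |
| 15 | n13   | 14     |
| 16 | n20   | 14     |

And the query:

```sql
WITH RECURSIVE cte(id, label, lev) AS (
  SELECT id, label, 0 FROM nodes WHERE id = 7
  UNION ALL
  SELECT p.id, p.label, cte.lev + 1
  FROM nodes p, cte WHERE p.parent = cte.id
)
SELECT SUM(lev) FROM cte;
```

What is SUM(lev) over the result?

Base: id=7 (n33) at lev 0.
Iteration 1: rows with parent in {7} -> n22 (id 11, lev 1).
Iteration 2: rows with parent in {11} -> n19 (id 14, lev 2).
Iteration 3: rows with parent in {14} -> n13 (id 15, lev 3), n20 (id 16, lev 3).
Iteration 4: no rows with parent in {15,16}; recursion stops.
SUM(lev) = 0 + 1 + 2 + 3 + 3 = 9.

9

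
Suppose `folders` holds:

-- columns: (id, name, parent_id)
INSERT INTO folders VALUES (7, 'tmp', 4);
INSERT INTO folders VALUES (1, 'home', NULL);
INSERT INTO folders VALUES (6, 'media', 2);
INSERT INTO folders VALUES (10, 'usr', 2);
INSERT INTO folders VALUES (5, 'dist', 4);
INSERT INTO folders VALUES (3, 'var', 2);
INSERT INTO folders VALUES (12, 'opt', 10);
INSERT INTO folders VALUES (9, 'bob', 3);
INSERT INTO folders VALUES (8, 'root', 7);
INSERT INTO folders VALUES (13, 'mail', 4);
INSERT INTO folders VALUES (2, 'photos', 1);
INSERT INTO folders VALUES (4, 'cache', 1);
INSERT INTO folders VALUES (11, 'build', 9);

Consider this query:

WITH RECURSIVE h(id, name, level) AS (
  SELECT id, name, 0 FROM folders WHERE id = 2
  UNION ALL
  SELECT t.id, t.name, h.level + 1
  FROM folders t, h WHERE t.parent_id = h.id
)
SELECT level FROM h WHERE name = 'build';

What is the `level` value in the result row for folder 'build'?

Base: id=2 (photos) at level 0.
Iteration 1: rows with parent_id in {2} -> var (id 3, level 1), media (id 6, level 1), usr (id 10, level 1).
Iteration 2: rows with parent_id in {3,6,10} -> bob (id 9, level 2), opt (id 12, level 2).
Iteration 3: rows with parent_id in {9,12} -> build (id 11, level 3).
Iteration 4: no rows with parent_id in {11}; recursion stops.

3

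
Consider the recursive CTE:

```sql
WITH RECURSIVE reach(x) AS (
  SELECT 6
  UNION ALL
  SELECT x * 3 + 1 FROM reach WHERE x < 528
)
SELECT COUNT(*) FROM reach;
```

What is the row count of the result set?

Base: x=6.
Iteration 1: 6 < 528 holds -> x = 6 * 3 + 1 = 19.
Iteration 2: 19 < 528 holds -> x = 19 * 3 + 1 = 58.
Iteration 3: 58 < 528 holds -> x = 58 * 3 + 1 = 175.
Iteration 4: 175 < 528 holds -> x = 175 * 3 + 1 = 526.
Iteration 5: 526 < 528 holds -> x = 526 * 3 + 1 = 1579.
Iteration 6: 1579 < 528 fails; recursion stops.
Total rows emitted: 6.

6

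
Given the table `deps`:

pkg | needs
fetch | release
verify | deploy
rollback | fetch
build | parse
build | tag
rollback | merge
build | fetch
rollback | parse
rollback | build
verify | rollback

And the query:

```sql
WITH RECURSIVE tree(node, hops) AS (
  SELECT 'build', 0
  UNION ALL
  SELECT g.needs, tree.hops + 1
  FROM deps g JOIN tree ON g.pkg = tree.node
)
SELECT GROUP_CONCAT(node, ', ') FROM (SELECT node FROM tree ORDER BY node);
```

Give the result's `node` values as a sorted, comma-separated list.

build, fetch, parse, release, tag

Base: (build, hops=0).
Iteration 1: edges from {build} -> (fetch, hops=1), (parse, hops=1), (tag, hops=1).
Iteration 2: edges from {fetch,parse,tag} -> (release, hops=2).
Iteration 3: no outgoing edges from {release}; recursion stops.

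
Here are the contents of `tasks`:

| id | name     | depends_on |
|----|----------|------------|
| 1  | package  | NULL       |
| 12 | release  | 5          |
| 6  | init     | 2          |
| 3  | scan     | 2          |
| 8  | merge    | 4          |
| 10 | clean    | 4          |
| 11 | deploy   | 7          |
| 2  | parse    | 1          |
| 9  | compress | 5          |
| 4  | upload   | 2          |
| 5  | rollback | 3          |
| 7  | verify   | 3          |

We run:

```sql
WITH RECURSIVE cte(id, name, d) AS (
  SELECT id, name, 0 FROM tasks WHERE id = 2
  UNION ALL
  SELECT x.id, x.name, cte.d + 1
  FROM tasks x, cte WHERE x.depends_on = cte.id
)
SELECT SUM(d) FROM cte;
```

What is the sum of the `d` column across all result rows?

Base: id=2 (parse) at d 0.
Iteration 1: rows with depends_on in {2} -> scan (id 3, d 1), upload (id 4, d 1), init (id 6, d 1).
Iteration 2: rows with depends_on in {3,4,6} -> rollback (id 5, d 2), verify (id 7, d 2), merge (id 8, d 2), clean (id 10, d 2).
Iteration 3: rows with depends_on in {5,7,8,10} -> compress (id 9, d 3), deploy (id 11, d 3), release (id 12, d 3).
Iteration 4: no rows with depends_on in {9,11,12}; recursion stops.
SUM(d) = 0 + 1 + 1 + 1 + 2 + 2 + 2 + 2 + 3 + 3 + 3 = 20.

20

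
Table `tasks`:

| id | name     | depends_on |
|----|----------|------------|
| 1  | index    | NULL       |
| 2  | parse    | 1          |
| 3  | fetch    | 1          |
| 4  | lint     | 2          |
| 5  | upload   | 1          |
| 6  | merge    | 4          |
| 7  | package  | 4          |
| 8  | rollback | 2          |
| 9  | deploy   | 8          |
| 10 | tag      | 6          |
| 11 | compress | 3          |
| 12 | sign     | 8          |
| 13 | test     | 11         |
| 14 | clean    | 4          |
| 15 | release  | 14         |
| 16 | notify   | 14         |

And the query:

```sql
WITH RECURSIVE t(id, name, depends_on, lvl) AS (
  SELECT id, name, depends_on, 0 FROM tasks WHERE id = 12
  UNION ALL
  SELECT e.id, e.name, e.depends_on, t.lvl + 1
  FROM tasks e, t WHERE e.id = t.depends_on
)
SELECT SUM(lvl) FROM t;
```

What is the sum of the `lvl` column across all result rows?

Base: id=12 (sign), depends_on=8, lvl 0.
Iteration 1: join on id=8 -> rollback (id 8, depends_on=2, lvl 1).
Iteration 2: join on id=2 -> parse (id 2, depends_on=1, lvl 2).
Iteration 3: join on id=1 -> index (id 1, depends_on=NULL, lvl 3).
Iteration 4: depends_on is NULL; no match; recursion stops.
SUM(lvl) = 0 + 1 + 2 + 3 = 6.

6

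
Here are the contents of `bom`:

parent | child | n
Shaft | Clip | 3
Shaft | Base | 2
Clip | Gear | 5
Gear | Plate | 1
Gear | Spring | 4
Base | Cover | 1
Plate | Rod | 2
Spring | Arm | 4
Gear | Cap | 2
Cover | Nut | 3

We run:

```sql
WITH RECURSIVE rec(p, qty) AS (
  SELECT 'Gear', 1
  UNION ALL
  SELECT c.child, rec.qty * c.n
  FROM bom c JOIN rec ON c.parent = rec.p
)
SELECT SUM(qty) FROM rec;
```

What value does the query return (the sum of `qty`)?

26

Base: (Gear, qty=1).
Iteration 1: components of {Gear} -> Cap = 1*2 = 2, Plate = 1*1 = 1, Spring = 1*4 = 4.
Iteration 2: components of {Cap,Plate,Spring} -> Arm = 4*4 = 16, Rod = 1*2 = 2.
Iteration 3: no further components; recursion stops.
SUM(qty) = 1 + 1 + 4 + 2 + 2 + 16 = 26.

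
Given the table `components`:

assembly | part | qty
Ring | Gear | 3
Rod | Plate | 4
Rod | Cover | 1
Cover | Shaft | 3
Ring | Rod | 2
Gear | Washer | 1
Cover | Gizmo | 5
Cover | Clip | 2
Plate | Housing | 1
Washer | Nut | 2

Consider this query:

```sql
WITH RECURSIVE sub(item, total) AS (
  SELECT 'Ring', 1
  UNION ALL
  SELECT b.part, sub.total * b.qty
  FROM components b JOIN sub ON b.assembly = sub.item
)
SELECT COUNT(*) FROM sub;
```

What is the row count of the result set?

11

Base: (Ring, total=1).
Iteration 1: components of {Ring} -> Gear = 1*3 = 3, Rod = 1*2 = 2.
Iteration 2: components of {Gear,Rod} -> Cover = 2*1 = 2, Plate = 2*4 = 8, Washer = 3*1 = 3.
Iteration 3: components of {Cover,Plate,Washer} -> Clip = 2*2 = 4, Gizmo = 2*5 = 10, Housing = 8*1 = 8, Nut = 3*2 = 6, Shaft = 2*3 = 6.
Iteration 4: no further components; recursion stops.
Total rows emitted: 11.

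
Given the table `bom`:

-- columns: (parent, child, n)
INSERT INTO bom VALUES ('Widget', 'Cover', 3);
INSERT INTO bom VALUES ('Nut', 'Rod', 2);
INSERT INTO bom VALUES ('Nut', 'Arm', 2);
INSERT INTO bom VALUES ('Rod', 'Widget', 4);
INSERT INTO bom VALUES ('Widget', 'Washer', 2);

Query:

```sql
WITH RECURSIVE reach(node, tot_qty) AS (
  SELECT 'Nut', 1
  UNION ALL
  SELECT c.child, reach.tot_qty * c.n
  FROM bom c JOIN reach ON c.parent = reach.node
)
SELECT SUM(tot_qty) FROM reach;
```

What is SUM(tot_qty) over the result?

53

Base: (Nut, tot_qty=1).
Iteration 1: components of {Nut} -> Arm = 1*2 = 2, Rod = 1*2 = 2.
Iteration 2: components of {Arm,Rod} -> Widget = 2*4 = 8.
Iteration 3: components of {Widget} -> Cover = 8*3 = 24, Washer = 8*2 = 16.
Iteration 4: no further components; recursion stops.
SUM(tot_qty) = 1 + 2 + 2 + 8 + 16 + 24 = 53.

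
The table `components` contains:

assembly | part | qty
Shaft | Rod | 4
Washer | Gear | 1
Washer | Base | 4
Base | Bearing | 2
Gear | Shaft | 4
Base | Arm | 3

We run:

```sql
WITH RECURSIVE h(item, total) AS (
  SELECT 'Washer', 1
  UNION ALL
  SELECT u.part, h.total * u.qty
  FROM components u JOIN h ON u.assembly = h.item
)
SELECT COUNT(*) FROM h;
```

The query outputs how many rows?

7

Base: (Washer, total=1).
Iteration 1: components of {Washer} -> Base = 1*4 = 4, Gear = 1*1 = 1.
Iteration 2: components of {Base,Gear} -> Arm = 4*3 = 12, Bearing = 4*2 = 8, Shaft = 1*4 = 4.
Iteration 3: components of {Arm,Bearing,Shaft} -> Rod = 4*4 = 16.
Iteration 4: no further components; recursion stops.
Total rows emitted: 7.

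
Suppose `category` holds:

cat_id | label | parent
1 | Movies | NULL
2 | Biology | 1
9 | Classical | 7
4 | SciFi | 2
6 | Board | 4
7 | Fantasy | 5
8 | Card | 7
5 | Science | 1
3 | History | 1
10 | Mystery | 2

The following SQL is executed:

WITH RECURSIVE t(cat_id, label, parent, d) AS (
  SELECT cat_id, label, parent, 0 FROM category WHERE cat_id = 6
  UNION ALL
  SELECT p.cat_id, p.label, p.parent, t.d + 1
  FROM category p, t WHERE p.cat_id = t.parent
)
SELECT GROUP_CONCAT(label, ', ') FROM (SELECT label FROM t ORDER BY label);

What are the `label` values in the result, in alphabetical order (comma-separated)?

Base: cat_id=6 (Board), parent=4, d 0.
Iteration 1: join on cat_id=4 -> SciFi (id 4, parent=2, d 1).
Iteration 2: join on cat_id=2 -> Biology (id 2, parent=1, d 2).
Iteration 3: join on cat_id=1 -> Movies (id 1, parent=NULL, d 3).
Iteration 4: parent is NULL; no match; recursion stops.

Biology, Board, Movies, SciFi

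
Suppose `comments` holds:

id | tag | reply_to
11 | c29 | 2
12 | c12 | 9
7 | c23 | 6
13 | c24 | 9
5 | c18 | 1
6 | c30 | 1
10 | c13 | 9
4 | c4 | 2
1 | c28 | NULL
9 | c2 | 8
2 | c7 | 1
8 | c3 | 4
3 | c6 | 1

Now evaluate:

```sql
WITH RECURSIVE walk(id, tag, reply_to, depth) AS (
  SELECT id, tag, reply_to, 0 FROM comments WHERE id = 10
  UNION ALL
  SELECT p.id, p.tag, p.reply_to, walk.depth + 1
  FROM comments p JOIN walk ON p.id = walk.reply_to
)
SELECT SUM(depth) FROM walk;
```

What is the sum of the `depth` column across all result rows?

15

Base: id=10 (c13), reply_to=9, depth 0.
Iteration 1: join on id=9 -> c2 (id 9, reply_to=8, depth 1).
Iteration 2: join on id=8 -> c3 (id 8, reply_to=4, depth 2).
Iteration 3: join on id=4 -> c4 (id 4, reply_to=2, depth 3).
Iteration 4: join on id=2 -> c7 (id 2, reply_to=1, depth 4).
Iteration 5: join on id=1 -> c28 (id 1, reply_to=NULL, depth 5).
Iteration 6: reply_to is NULL; no match; recursion stops.
SUM(depth) = 0 + 1 + 2 + 3 + 4 + 5 = 15.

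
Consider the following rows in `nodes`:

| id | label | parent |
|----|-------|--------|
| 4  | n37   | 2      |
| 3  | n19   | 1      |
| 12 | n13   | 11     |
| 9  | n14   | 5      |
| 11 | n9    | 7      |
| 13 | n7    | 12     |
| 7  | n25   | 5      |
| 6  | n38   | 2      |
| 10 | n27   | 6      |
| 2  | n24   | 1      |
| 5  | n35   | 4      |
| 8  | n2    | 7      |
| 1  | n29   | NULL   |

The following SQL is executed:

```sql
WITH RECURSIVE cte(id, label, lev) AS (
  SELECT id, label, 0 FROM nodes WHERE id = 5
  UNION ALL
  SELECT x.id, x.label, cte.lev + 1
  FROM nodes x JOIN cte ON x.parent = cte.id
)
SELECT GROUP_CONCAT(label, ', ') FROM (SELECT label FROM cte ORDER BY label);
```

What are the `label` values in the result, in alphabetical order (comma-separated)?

Base: id=5 (n35) at lev 0.
Iteration 1: rows with parent in {5} -> n25 (id 7, lev 1), n14 (id 9, lev 1).
Iteration 2: rows with parent in {7,9} -> n2 (id 8, lev 2), n9 (id 11, lev 2).
Iteration 3: rows with parent in {8,11} -> n13 (id 12, lev 3).
Iteration 4: rows with parent in {12} -> n7 (id 13, lev 4).
Iteration 5: no rows with parent in {13}; recursion stops.

n13, n14, n2, n25, n35, n7, n9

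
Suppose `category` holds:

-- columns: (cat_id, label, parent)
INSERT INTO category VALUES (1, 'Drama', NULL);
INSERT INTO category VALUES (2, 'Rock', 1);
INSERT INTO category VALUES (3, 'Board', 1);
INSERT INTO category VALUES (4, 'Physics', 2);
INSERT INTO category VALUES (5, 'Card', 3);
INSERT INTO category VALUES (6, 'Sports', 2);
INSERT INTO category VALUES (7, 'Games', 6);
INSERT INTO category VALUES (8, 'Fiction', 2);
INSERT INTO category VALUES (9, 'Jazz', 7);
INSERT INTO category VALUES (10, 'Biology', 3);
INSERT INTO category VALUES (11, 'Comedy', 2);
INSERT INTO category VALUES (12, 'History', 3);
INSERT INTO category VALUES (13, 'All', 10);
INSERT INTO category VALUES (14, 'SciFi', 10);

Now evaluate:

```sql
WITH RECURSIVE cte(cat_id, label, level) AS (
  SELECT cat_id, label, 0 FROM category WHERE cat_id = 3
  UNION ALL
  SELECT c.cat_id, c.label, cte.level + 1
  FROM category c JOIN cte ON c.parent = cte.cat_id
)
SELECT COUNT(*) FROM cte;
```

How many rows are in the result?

6

Base: cat_id=3 (Board) at level 0.
Iteration 1: rows with parent in {3} -> Card (id 5, level 1), Biology (id 10, level 1), History (id 12, level 1).
Iteration 2: rows with parent in {5,10,12} -> All (id 13, level 2), SciFi (id 14, level 2).
Iteration 3: no rows with parent in {13,14}; recursion stops.
Total rows emitted: 6.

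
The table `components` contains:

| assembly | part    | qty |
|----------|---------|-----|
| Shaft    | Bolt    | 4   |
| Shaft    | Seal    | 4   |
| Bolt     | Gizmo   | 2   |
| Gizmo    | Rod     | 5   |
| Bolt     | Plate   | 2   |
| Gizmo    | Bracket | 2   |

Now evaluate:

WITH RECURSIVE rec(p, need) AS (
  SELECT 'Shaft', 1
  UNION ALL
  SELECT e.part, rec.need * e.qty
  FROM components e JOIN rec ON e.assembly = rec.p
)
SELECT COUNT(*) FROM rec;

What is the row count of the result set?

7

Base: (Shaft, need=1).
Iteration 1: components of {Shaft} -> Bolt = 1*4 = 4, Seal = 1*4 = 4.
Iteration 2: components of {Bolt,Seal} -> Gizmo = 4*2 = 8, Plate = 4*2 = 8.
Iteration 3: components of {Gizmo,Plate} -> Bracket = 8*2 = 16, Rod = 8*5 = 40.
Iteration 4: no further components; recursion stops.
Total rows emitted: 7.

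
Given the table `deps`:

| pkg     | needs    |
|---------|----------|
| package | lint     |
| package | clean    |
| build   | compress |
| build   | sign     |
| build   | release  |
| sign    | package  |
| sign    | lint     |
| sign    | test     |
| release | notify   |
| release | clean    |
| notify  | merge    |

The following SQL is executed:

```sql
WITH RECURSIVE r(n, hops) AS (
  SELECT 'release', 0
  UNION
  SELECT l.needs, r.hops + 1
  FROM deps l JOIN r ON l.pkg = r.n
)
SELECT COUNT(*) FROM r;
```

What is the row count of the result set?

4

Base: (release, hops=0).
Iteration 1: edges from {release} -> (clean, hops=1), (notify, hops=1).
Iteration 2: edges from {clean,notify} -> (merge, hops=2).
Iteration 3: no outgoing edges from {merge}; recursion stops.
Total rows emitted: 4.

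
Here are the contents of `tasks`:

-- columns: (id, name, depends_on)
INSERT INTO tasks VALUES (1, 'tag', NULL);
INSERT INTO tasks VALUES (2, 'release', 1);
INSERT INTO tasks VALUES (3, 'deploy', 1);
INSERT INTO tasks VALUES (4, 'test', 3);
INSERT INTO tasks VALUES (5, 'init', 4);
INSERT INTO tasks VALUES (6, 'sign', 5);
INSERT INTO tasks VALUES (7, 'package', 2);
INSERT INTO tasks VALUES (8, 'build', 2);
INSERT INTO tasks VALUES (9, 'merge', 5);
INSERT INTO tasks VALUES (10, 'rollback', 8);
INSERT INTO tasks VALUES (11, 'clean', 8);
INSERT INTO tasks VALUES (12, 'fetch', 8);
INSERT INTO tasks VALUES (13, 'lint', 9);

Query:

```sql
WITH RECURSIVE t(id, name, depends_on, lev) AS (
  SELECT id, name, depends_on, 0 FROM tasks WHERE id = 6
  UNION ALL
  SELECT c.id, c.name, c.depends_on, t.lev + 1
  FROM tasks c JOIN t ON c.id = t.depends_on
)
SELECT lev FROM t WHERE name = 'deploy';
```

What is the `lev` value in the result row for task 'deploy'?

3

Base: id=6 (sign), depends_on=5, lev 0.
Iteration 1: join on id=5 -> init (id 5, depends_on=4, lev 1).
Iteration 2: join on id=4 -> test (id 4, depends_on=3, lev 2).
Iteration 3: join on id=3 -> deploy (id 3, depends_on=1, lev 3).
Iteration 4: join on id=1 -> tag (id 1, depends_on=NULL, lev 4).
Iteration 5: depends_on is NULL; no match; recursion stops.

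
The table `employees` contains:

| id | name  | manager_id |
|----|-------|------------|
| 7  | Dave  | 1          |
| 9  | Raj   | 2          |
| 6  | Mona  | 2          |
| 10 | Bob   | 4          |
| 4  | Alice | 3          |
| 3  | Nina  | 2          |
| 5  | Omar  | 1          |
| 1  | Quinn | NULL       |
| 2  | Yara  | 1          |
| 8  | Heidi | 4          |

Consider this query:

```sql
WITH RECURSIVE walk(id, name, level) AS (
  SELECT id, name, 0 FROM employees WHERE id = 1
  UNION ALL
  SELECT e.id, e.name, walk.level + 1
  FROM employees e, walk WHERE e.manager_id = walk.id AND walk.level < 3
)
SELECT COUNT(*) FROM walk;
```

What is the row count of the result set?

8

Base: id=1 (Quinn) at level 0.
Iteration 1: rows with manager_id in {1} -> Yara (id 2, level 1), Omar (id 5, level 1), Dave (id 7, level 1).
Iteration 2: rows with manager_id in {2,5,7} -> Nina (id 3, level 2), Mona (id 6, level 2), Raj (id 9, level 2).
Iteration 3: rows with manager_id in {3,6,9} -> Alice (id 4, level 3).
Iteration 4: level < 3 fails for all current rows; recursion stops.
Total rows emitted: 8.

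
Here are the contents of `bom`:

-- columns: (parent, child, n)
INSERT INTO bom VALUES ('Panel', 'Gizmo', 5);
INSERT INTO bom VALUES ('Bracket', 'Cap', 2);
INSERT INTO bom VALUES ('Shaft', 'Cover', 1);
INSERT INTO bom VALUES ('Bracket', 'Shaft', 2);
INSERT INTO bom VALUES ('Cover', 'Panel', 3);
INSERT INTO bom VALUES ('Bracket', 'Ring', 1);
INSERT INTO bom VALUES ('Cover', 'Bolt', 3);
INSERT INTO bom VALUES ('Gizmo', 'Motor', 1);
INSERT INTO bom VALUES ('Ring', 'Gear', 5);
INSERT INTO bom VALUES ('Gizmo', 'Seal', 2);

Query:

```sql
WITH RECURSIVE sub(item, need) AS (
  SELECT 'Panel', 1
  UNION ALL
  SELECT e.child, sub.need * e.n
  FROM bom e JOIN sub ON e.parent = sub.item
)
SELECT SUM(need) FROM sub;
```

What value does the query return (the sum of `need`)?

Base: (Panel, need=1).
Iteration 1: components of {Panel} -> Gizmo = 1*5 = 5.
Iteration 2: components of {Gizmo} -> Motor = 5*1 = 5, Seal = 5*2 = 10.
Iteration 3: no further components; recursion stops.
SUM(need) = 1 + 5 + 5 + 10 = 21.

21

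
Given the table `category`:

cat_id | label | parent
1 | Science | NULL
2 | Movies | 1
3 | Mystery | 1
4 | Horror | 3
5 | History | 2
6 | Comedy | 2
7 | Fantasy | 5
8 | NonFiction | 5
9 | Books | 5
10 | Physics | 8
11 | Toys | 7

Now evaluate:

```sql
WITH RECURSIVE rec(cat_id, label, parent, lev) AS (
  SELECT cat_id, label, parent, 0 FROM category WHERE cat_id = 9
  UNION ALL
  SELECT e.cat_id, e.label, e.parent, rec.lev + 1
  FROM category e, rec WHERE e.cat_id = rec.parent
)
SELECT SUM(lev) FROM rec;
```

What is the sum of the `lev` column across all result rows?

6

Base: cat_id=9 (Books), parent=5, lev 0.
Iteration 1: join on cat_id=5 -> History (id 5, parent=2, lev 1).
Iteration 2: join on cat_id=2 -> Movies (id 2, parent=1, lev 2).
Iteration 3: join on cat_id=1 -> Science (id 1, parent=NULL, lev 3).
Iteration 4: parent is NULL; no match; recursion stops.
SUM(lev) = 0 + 1 + 2 + 3 = 6.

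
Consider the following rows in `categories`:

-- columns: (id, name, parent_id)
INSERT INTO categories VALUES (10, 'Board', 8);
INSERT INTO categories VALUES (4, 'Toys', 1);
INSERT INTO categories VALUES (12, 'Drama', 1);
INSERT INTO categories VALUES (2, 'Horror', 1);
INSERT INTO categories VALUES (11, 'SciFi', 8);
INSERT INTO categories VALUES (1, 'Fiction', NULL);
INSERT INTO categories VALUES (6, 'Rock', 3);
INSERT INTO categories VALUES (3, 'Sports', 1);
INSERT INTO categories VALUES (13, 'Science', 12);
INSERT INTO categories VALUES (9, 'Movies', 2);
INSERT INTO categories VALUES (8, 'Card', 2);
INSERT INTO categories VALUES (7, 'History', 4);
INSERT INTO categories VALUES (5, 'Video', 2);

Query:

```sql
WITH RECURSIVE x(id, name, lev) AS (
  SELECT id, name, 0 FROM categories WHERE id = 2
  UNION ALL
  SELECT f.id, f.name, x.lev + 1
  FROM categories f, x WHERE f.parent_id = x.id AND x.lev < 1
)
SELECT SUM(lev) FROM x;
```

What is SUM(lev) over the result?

Base: id=2 (Horror) at lev 0.
Iteration 1: rows with parent_id in {2} -> Video (id 5, lev 1), Card (id 8, lev 1), Movies (id 9, lev 1).
Iteration 2: lev < 1 fails for all current rows; recursion stops.
SUM(lev) = 0 + 1 + 1 + 1 = 3.

3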